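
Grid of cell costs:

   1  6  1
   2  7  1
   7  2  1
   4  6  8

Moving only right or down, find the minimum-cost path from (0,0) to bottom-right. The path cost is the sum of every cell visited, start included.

Best path: (0,0)→(0,1)→(0,2)→(1,2)→(2,2)→(3,2)
Cost: 1 + 6 + 1 + 1 + 1 + 8 = 18

18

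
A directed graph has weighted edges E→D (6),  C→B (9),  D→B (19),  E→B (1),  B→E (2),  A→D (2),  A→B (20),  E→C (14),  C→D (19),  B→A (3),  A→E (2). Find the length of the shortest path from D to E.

21

Paths from D to E:
D -> B -> A -> E: 19 + 3 + 2 = 24
D -> B -> E: 19 + 2 = 21
Shortest: 21.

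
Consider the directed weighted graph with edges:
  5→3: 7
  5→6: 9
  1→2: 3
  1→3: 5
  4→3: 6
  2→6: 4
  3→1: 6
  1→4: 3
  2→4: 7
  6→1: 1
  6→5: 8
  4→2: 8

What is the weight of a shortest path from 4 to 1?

Candidate routes:
4→3→1: 6 + 6 = 12
4→2→6→5→3→1: 8 + 4 + 8 + 7 + 6 = 33
4→2→6→1: 8 + 4 + 1 = 13
The minimum is 12.

12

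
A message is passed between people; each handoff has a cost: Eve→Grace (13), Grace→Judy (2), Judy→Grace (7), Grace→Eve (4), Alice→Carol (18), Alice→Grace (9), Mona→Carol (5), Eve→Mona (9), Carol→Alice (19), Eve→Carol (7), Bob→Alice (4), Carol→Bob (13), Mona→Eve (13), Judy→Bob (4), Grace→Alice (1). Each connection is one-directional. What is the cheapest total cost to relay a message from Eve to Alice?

Comparing a few candidate routes:
Eve -> Grace -> Alice: 13 + 1 = 14
Eve -> Grace -> Judy -> Bob -> Alice: 13 + 2 + 4 + 4 = 23
Eve -> Carol -> Bob -> Alice: 7 + 13 + 4 = 24
Shortest: 14.

14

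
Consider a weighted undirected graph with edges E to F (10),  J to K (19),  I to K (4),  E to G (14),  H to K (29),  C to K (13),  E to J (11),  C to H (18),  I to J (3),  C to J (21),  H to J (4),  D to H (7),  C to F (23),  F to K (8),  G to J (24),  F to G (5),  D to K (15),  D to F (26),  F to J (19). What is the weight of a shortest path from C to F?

Comparing a few candidate routes:
C→F: 23
C→J→I→K→F: 21 + 3 + 4 + 8 = 36
C→H→J→I→K→F: 18 + 4 + 3 + 4 + 8 = 37
C→K→F: 13 + 8 = 21
The minimum is 21.

21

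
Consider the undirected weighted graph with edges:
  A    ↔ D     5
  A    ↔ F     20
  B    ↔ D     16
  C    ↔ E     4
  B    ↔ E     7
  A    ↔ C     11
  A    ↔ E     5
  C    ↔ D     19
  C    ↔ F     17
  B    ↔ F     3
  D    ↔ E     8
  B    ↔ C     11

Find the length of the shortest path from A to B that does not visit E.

21

Checking several routes:
A→C→F→B: 11 + 17 + 3 = 31
A→D→B: 5 + 16 = 21
A→C→B: 11 + 11 = 22
A→F→B: 20 + 3 = 23
The minimum is 21.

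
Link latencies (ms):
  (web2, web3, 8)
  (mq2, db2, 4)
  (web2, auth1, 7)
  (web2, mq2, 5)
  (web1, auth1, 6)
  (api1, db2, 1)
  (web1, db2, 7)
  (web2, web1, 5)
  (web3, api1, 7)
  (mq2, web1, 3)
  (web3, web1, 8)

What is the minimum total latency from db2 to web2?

9

Some routes from db2 to web2:
db2 -> web1 -> web2: 7 + 5 = 12
db2 -> mq2 -> web1 -> web2: 4 + 3 + 5 = 12
db2 -> web1 -> mq2 -> web2: 7 + 3 + 5 = 15
db2 -> mq2 -> web2: 4 + 5 = 9
Best route has total 9 ms.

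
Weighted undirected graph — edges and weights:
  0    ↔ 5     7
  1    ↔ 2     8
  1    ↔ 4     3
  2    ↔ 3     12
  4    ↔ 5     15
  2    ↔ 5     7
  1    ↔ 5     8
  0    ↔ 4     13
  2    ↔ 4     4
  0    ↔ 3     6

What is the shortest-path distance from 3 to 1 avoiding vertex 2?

Routes from 3 to 1 avoiding 2:
3 - 0 - 4 - 1: 6 + 13 + 3 = 22
3 - 0 - 5 - 4 - 1: 6 + 7 + 15 + 3 = 31
3 - 0 - 5 - 1: 6 + 7 + 8 = 21
3 - 0 - 4 - 5 - 1: 6 + 13 + 15 + 8 = 42
Best route has total 21.

21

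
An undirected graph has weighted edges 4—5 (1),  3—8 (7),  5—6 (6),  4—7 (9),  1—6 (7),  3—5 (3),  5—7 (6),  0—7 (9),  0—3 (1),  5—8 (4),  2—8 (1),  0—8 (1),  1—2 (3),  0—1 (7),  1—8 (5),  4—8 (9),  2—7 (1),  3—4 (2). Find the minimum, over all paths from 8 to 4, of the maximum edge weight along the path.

A few of the 8→4 routes:
8 - 0 - 3 - 5 - 4: max(1, 1, 3, 1) = 3
8 - 5 - 4: max(4, 1) = 4
8 - 5 - 3 - 4: max(4, 3, 2) = 4
8 - 0 - 3 - 4: max(1, 1, 2) = 2
8 - 2 - 7 - 5 - 3 - 4: max(1, 1, 6, 3, 2) = 6
Best route has worst link 2.

2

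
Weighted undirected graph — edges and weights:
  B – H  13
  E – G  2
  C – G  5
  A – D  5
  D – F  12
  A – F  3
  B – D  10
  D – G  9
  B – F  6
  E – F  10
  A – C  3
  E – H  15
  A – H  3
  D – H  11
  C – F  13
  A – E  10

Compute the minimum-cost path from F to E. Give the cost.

Comparing a few candidate routes:
F→E: 10
F→C→G→E: 13 + 5 + 2 = 20
F→A→E: 3 + 10 = 13
F→A→C→G→E: 3 + 3 + 5 + 2 = 13
F→A→D→G→E: 3 + 5 + 9 + 2 = 19
F→A→H→E: 3 + 3 + 15 = 21
Shortest: 10.

10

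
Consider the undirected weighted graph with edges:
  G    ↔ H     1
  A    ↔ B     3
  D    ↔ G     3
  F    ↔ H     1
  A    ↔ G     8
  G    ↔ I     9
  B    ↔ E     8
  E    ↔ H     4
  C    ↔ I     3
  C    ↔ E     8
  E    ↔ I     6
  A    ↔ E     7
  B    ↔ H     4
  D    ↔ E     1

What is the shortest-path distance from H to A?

Checking several routes:
H → G → A: 1 + 8 = 9
H → B → A: 4 + 3 = 7
H → E → A: 4 + 7 = 11
Best route has total 7.

7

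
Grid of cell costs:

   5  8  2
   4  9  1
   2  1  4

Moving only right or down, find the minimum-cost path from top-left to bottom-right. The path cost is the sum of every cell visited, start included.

16

One optimal route is r0c0 -> r1c0 -> r2c0 -> r2c1 -> r2c2.
Its cost is 5 + 4 + 2 + 1 + 4 = 16.
For comparison, the top-then-right route costs 20.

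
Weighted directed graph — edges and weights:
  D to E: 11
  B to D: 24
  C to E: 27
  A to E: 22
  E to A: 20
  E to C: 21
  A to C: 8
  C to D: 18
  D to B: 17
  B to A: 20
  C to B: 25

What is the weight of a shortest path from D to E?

Candidate routes:
D→E: 11
D→B→A→C→E: 17 + 20 + 8 + 27 = 72
D→B→A→E: 17 + 20 + 22 = 59
The minimum is 11.

11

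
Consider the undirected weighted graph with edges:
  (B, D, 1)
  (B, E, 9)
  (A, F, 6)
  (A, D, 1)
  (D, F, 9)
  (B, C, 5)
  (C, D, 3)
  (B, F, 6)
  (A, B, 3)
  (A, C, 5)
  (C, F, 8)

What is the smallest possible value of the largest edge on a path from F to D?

6

Comparing a few candidate routes:
F - B - A - D: max(6, 3, 1) = 6
F - B - C - A - D: max(6, 5, 5, 1) = 6
F - B - A - C - D: max(6, 3, 5, 3) = 6
F - B - C - D: max(6, 5, 3) = 6
The minimum achievable maximum is 6.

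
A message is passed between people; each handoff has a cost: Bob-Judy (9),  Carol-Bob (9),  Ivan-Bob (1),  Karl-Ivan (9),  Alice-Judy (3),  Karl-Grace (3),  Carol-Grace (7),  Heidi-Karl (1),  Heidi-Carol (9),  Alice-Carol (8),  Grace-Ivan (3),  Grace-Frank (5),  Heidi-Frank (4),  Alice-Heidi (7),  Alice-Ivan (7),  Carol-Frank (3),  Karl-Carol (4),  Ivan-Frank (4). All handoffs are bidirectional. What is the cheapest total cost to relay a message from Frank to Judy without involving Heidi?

Some routes from Frank to Judy avoiding Heidi:
Frank - Ivan - Bob - Judy: 4 + 1 + 9 = 14
Frank - Grace - Ivan - Bob - Judy: 5 + 3 + 1 + 9 = 18
Frank - Ivan - Alice - Judy: 4 + 7 + 3 = 14
Frank - Grace - Ivan - Alice - Judy: 5 + 3 + 7 + 3 = 18
Frank - Carol - Alice - Judy: 3 + 8 + 3 = 14
The minimum is 14.

14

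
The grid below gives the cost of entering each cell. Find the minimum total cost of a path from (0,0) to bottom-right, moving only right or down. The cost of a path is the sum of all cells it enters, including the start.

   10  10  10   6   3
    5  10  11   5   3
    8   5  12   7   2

Best path: (0,0) → (0,1) → (0,2) → (0,3) → (0,4) → (1,4) → (2,4)
Cost: 10 + 10 + 10 + 6 + 3 + 3 + 2 = 44

44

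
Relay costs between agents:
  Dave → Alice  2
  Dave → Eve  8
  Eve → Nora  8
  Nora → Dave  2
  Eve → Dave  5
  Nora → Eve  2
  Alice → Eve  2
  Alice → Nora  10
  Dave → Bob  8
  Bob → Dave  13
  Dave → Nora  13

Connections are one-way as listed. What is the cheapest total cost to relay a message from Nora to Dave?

Candidate routes:
Nora -> Dave: 2
Nora -> Eve -> Dave: 2 + 5 = 7
Best route has total 2.

2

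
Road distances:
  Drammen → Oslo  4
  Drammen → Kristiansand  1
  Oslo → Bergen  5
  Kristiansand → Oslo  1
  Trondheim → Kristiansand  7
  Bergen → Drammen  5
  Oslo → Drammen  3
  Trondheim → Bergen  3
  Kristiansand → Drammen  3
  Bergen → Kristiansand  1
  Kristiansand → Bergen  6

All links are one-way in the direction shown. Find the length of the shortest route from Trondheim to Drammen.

7

Checking several routes:
Trondheim - Bergen - Kristiansand - Drammen: 3 + 1 + 3 = 7
Trondheim - Bergen - Kristiansand - Oslo - Drammen: 3 + 1 + 1 + 3 = 8
Trondheim - Kristiansand - Drammen: 7 + 3 = 10
Trondheim - Bergen - Drammen: 3 + 5 = 8
Best route has total 7.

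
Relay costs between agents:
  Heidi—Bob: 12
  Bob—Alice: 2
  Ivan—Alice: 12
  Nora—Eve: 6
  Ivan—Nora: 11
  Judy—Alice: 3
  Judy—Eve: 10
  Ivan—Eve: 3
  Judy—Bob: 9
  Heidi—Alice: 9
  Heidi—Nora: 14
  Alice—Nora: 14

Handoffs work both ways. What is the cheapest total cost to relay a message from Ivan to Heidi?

21

Comparing a few candidate routes:
Ivan → Eve → Judy → Alice → Heidi: 3 + 10 + 3 + 9 = 25
Ivan → Alice → Bob → Heidi: 12 + 2 + 12 = 26
Ivan → Eve → Nora → Heidi: 3 + 6 + 14 = 23
Ivan → Eve → Judy → Alice → Bob → Heidi: 3 + 10 + 3 + 2 + 12 = 30
Ivan → Alice → Heidi: 12 + 9 = 21
Ivan → Nora → Heidi: 11 + 14 = 25
Best route has total 21.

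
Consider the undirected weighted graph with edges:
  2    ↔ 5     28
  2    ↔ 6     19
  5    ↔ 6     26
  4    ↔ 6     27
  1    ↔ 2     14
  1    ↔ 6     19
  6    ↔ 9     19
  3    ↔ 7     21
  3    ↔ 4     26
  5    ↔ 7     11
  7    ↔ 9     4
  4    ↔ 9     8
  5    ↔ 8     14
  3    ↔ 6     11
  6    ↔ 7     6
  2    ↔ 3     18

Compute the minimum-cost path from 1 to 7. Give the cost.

Comparing a few candidate routes:
1 -> 2 -> 5 -> 7: 14 + 28 + 11 = 53
1 -> 6 -> 3 -> 7: 19 + 11 + 21 = 51
1 -> 6 -> 9 -> 7: 19 + 19 + 4 = 42
1 -> 2 -> 6 -> 7: 14 + 19 + 6 = 39
1 -> 2 -> 3 -> 6 -> 7: 14 + 18 + 11 + 6 = 49
1 -> 6 -> 7: 19 + 6 = 25
The minimum is 25.

25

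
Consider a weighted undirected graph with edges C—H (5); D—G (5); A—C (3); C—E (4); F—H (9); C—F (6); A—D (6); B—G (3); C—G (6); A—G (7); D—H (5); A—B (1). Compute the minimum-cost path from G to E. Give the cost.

Comparing a few candidate routes:
G-B-A-C-E: 3 + 1 + 3 + 4 = 11
G-A-C-E: 7 + 3 + 4 = 14
G-C-E: 6 + 4 = 10
Shortest: 10.

10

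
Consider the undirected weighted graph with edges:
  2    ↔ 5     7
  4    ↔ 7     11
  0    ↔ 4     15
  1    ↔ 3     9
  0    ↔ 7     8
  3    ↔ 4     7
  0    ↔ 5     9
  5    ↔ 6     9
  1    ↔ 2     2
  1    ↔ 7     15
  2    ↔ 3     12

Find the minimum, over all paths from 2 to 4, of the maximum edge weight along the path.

Some routes from 2 to 4:
2-1-3-4: max(2, 9, 7) = 9
2-3-4: max(12, 7) = 12
2-5-0-7-4: max(7, 9, 8, 11) = 11
The minimum achievable maximum is 9.

9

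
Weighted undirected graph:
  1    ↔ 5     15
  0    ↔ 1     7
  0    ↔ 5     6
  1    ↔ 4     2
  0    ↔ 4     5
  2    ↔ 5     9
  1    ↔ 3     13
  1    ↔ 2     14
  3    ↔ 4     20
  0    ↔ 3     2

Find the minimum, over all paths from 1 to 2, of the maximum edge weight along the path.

9

Comparing a few candidate routes:
1 - 3 - 0 - 5 - 2: max(13, 2, 6, 9) = 13
1 - 0 - 5 - 2: max(7, 6, 9) = 9
1 - 4 - 0 - 5 - 2: max(2, 5, 6, 9) = 9
Best route has worst link 9.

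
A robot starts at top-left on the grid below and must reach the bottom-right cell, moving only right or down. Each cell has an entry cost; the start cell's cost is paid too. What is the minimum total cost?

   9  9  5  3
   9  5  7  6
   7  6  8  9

41

Path [0,0] [0,1] [0,2] [0,3] [1,3] [2,3]: 9 + 9 + 5 + 3 + 6 + 9 = 41.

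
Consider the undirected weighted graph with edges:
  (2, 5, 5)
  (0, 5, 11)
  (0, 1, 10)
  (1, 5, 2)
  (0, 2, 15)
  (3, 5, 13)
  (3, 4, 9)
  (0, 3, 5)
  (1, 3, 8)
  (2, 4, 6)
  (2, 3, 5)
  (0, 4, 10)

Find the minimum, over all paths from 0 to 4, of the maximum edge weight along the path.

Comparing a few candidate routes:
0 -> 3 -> 2 -> 4: max(5, 5, 6) = 6
0 -> 3 -> 4: max(5, 9) = 9
0 -> 3 -> 1 -> 5 -> 2 -> 4: max(5, 8, 2, 5, 6) = 8
Smallest bottleneck: 6.

6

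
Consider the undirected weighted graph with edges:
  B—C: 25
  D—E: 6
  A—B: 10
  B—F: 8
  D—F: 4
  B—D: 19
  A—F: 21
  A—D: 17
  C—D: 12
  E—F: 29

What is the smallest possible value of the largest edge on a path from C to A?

12

Checking several routes:
C→D→B→A: max(12, 19, 10) = 19
C→D→F→B→A: max(12, 4, 8, 10) = 12
C→D→B→F→A: max(12, 19, 8, 21) = 21
C→D→F→A: max(12, 4, 21) = 21
C→D→A: max(12, 17) = 17
Smallest bottleneck: 12.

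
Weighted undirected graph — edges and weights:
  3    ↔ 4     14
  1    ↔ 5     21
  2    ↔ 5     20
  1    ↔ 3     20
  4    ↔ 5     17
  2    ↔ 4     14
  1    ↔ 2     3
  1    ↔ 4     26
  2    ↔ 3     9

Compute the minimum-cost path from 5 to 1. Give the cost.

Some routes from 5 to 1:
5 - 4 - 3 - 2 - 1: 17 + 14 + 9 + 3 = 43
5 - 4 - 2 - 1: 17 + 14 + 3 = 34
5 - 2 - 1: 20 + 3 = 23
5 - 4 - 1: 17 + 26 = 43
5 - 1: 21
The minimum is 21.

21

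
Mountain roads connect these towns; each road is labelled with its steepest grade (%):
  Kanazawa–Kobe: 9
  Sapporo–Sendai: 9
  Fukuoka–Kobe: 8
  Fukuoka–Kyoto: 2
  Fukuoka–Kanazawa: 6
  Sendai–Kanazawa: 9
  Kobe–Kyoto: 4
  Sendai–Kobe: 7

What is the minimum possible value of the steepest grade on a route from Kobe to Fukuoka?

Some routes from Kobe to Fukuoka:
Kobe -> Kyoto -> Fukuoka: max(4, 2) = 4
Kobe -> Sendai -> Kanazawa -> Fukuoka: max(7, 9, 6) = 9
Kobe -> Fukuoka: max(8) = 8
Best route has worst link 4%.

4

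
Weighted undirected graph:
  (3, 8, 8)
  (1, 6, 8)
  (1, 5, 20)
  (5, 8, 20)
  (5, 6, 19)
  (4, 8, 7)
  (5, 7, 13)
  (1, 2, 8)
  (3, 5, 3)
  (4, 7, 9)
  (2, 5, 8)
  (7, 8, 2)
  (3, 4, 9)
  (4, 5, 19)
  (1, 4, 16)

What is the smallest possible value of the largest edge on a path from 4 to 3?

8

Comparing a few candidate routes:
4 - 3: max(9) = 9
4 - 7 - 8 - 3: max(9, 2, 8) = 9
4 - 8 - 3: max(7, 8) = 8
The minimum achievable maximum is 8.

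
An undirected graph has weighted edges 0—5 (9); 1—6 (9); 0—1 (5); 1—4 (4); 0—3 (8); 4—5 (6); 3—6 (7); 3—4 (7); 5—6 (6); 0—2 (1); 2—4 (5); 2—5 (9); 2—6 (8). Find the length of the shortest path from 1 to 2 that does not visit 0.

A few of the 1→2 routes:
1-6-2: 9 + 8 = 17
1-4-2: 4 + 5 = 9
1-4-5-2: 4 + 6 + 9 = 19
The minimum is 9.

9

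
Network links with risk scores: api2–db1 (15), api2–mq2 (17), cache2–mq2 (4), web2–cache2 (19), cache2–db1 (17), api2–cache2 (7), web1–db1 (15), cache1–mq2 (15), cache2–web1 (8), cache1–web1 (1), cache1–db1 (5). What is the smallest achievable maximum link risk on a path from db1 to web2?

19

Checking several routes:
db1 → cache1 → mq2 → api2 → cache2 → web2: max(5, 15, 17, 7, 19) = 19
db1 → cache1 → web1 → cache2 → web2: max(5, 1, 8, 19) = 19
db1 → cache1 → mq2 → cache2 → web2: max(5, 15, 4, 19) = 19
Best route has worst link 19.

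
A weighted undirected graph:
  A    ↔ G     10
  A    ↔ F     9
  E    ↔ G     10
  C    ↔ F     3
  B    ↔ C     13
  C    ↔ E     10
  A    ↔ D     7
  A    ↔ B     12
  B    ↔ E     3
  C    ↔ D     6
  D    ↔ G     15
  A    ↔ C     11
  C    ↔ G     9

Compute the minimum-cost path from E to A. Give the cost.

A few of the E→A routes:
E -> B -> A: 3 + 12 = 15
E -> G -> A: 10 + 10 = 20
E -> C -> A: 10 + 11 = 21
The minimum is 15.

15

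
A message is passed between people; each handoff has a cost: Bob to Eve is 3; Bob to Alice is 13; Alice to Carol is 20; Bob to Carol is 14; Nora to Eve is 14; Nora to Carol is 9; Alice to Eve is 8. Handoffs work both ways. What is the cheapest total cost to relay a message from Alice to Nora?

22

A few of the Alice→Nora routes:
Alice - Carol - Nora: 20 + 9 = 29
Alice - Eve - Nora: 8 + 14 = 22
Alice - Bob - Eve - Nora: 13 + 3 + 14 = 30
Best route has total 22.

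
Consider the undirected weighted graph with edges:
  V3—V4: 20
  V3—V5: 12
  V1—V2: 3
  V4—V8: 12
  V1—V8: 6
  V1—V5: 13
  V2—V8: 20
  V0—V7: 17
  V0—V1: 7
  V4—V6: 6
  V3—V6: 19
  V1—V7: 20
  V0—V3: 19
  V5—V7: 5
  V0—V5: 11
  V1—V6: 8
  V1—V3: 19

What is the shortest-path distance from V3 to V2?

22

A few of the V3→V2 routes:
V3 → V0 → V1 → V2: 19 + 7 + 3 = 29
V3 → V1 → V2: 19 + 3 = 22
V3 → V5 → V1 → V2: 12 + 13 + 3 = 28
V3 → V6 → V1 → V2: 19 + 8 + 3 = 30
V3 → V4 → V6 → V1 → V2: 20 + 6 + 8 + 3 = 37
V3 → V5 → V0 → V1 → V2: 12 + 11 + 7 + 3 = 33
The minimum is 22.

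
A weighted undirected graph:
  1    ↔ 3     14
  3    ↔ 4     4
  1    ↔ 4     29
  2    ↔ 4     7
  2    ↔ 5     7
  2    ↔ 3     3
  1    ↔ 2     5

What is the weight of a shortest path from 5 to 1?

A few of the 5→1 routes:
5 - 2 - 4 - 3 - 1: 7 + 7 + 4 + 14 = 32
5 - 2 - 3 - 4 - 1: 7 + 3 + 4 + 29 = 43
5 - 2 - 3 - 1: 7 + 3 + 14 = 24
5 - 2 - 1: 7 + 5 = 12
Shortest: 12.

12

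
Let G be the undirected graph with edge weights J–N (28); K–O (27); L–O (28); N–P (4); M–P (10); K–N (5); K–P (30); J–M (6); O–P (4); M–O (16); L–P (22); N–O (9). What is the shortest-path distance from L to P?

22

Comparing a few candidate routes:
L - O - P: 28 + 4 = 32
L - P: 22
L - O - N - P: 28 + 9 + 4 = 41
L - O - M - P: 28 + 16 + 10 = 54
The minimum is 22.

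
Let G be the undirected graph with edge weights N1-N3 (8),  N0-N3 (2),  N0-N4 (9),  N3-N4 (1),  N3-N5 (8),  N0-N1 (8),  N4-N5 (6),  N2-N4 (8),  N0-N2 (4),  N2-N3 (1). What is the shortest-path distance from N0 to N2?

3

Some routes from N0 to N2:
N0 - N3 - N4 - N2: 2 + 1 + 8 = 11
N0 - N3 - N2: 2 + 1 = 3
N0 - N4 - N3 - N2: 9 + 1 + 1 = 11
N0 - N2: 4
N0 - N4 - N2: 9 + 8 = 17
Best route has total 3.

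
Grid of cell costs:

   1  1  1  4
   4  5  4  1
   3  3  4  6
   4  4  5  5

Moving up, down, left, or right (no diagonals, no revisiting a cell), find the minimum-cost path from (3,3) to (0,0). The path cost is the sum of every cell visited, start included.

19

Cheapest: [3,3] -> [2,3] -> [1,3] -> [0,3] -> [0,2] -> [0,1] -> [0,0]
  5 + 6 + 1 + 4 + 1 + 1 + 1 = 19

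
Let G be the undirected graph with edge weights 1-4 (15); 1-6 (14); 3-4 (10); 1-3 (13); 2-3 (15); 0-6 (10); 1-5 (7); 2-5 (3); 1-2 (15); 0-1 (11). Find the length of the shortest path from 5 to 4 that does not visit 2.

Routes from 5 to 4 avoiding 2:
5-1-3-4: 7 + 13 + 10 = 30
5-1-4: 7 + 15 = 22
The minimum is 22.

22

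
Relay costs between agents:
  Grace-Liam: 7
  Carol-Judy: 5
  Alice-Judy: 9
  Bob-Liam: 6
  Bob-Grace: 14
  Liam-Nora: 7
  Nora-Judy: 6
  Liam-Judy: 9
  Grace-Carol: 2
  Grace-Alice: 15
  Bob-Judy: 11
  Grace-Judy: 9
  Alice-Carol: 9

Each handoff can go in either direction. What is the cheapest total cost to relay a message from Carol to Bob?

Some routes from Carol to Bob:
Carol→Grace→Liam→Bob: 2 + 7 + 6 = 15
Carol→Judy→Bob: 5 + 11 = 16
Carol→Grace→Bob: 2 + 14 = 16
Shortest: 15.

15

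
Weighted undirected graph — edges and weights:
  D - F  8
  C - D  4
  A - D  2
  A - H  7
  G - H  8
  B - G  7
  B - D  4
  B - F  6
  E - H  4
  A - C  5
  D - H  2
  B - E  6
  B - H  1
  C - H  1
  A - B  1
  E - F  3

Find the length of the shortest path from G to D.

Comparing a few candidate routes:
G-B-A-D: 7 + 1 + 2 = 10
G-H-B-A-D: 8 + 1 + 1 + 2 = 12
G-B-D: 7 + 4 = 11
G-H-C-D: 8 + 1 + 4 = 13
G-B-H-D: 7 + 1 + 2 = 10
G-H-D: 8 + 2 = 10
Shortest: 10.

10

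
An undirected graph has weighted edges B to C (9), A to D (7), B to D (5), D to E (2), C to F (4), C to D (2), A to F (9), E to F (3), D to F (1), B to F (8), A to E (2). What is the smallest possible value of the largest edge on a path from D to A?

Checking several routes:
D → C → F → E → A: max(2, 4, 3, 2) = 4
D → B → F → E → A: max(5, 8, 3, 2) = 8
D → A: max(7) = 7
D → F → E → A: max(1, 3, 2) = 3
D → E → A: max(2, 2) = 2
Smallest bottleneck: 2.

2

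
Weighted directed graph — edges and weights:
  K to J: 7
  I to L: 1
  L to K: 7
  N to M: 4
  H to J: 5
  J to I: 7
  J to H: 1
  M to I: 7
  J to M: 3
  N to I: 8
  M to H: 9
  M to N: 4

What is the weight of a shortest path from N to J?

18

Paths from N to J:
N→M→H→J: 4 + 9 + 5 = 18
N→I→L→K→J: 8 + 1 + 7 + 7 = 23
N→M→I→L→K→J: 4 + 7 + 1 + 7 + 7 = 26
Shortest: 18.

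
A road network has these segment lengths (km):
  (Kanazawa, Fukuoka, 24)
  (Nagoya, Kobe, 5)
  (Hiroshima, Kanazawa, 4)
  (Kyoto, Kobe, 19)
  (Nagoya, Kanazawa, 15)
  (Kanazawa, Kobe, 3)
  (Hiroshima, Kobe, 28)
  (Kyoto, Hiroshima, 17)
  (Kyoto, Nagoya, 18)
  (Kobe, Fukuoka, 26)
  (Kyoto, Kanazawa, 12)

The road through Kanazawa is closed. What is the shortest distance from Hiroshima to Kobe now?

28

Paths from Hiroshima to Kobe avoiding Kanazawa:
Hiroshima -> Kyoto -> Nagoya -> Kobe: 17 + 18 + 5 = 40
Hiroshima -> Kobe: 28
Hiroshima -> Kyoto -> Kobe: 17 + 19 = 36
The minimum is 28 km.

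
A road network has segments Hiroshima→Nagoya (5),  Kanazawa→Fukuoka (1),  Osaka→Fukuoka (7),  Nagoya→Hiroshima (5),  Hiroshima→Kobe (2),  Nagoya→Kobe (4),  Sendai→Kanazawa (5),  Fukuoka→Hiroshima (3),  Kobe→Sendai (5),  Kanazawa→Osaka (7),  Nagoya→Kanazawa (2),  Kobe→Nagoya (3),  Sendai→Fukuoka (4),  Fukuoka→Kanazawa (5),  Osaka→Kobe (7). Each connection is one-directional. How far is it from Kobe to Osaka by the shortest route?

12

Paths from Kobe to Osaka:
Kobe → Sendai → Fukuoka → Kanazawa → Osaka: 5 + 4 + 5 + 7 = 21
Kobe → Sendai → Fukuoka → Hiroshima → Nagoya → Kanazawa → Osaka: 5 + 4 + 3 + 5 + 2 + 7 = 26
Kobe → Nagoya → Kanazawa → Osaka: 3 + 2 + 7 = 12
Kobe → Sendai → Kanazawa → Osaka: 5 + 5 + 7 = 17
The minimum is 12 km.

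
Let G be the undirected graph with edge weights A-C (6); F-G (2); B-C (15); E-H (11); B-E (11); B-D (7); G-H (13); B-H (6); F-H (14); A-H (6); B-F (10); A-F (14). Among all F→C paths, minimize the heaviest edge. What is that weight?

Comparing a few candidate routes:
F-H-A-C: max(14, 6, 6) = 14
F-G-H-A-C: max(2, 13, 6, 6) = 13
F-A-C: max(14, 6) = 14
F-B-E-H-A-C: max(10, 11, 11, 6, 6) = 11
F-B-H-A-C: max(10, 6, 6, 6) = 10
Smallest bottleneck: 10.

10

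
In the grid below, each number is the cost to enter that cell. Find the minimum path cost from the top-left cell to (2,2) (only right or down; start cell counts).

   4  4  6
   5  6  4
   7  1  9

24

Best path: [0,0] [0,1] [1,1] [2,1] [2,2]
Cost: 4 + 4 + 6 + 1 + 9 = 24
(Top row then right column would cost 27.)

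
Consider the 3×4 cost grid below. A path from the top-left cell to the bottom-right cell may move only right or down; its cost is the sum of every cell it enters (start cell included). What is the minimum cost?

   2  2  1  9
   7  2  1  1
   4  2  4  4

11

Best path: (0,0) → (0,1) → (0,2) → (1,2) → (1,3) → (2,3)
Cost: 2 + 2 + 1 + 1 + 1 + 4 = 11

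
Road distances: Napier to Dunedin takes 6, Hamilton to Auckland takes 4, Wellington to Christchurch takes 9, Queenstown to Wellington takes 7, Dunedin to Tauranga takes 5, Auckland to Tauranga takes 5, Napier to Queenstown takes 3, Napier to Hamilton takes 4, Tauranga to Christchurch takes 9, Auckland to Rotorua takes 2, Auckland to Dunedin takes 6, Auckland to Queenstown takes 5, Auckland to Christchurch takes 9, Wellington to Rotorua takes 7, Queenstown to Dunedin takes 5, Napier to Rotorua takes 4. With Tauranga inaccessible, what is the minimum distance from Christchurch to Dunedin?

15

Some routes from Christchurch to Dunedin avoiding Tauranga:
Christchurch→Auckland→Hamilton→Napier→Dunedin: 9 + 4 + 4 + 6 = 23
Christchurch→Wellington→Queenstown→Dunedin: 9 + 7 + 5 = 21
Christchurch→Auckland→Queenstown→Dunedin: 9 + 5 + 5 = 19
Christchurch→Auckland→Dunedin: 9 + 6 = 15
Christchurch→Auckland→Rotorua→Napier→Dunedin: 9 + 2 + 4 + 6 = 21
Best route has total 15.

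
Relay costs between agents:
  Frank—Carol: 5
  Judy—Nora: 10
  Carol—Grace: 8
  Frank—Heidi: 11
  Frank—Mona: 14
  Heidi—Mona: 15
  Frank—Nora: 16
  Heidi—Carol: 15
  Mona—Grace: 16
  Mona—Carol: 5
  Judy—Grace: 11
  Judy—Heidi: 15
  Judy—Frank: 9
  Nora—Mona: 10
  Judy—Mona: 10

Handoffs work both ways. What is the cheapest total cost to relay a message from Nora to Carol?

Checking several routes:
Nora - Frank - Carol: 16 + 5 = 21
Nora - Judy - Mona - Carol: 10 + 10 + 5 = 25
Nora - Mona - Carol: 10 + 5 = 15
Nora - Judy - Frank - Carol: 10 + 9 + 5 = 24
The minimum is 15.

15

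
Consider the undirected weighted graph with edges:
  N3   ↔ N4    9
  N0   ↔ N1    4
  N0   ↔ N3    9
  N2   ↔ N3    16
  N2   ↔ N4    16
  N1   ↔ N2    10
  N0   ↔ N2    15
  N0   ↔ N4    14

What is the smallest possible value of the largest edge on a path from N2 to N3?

Checking several routes:
N2 → N1 → N0 → N3: max(10, 4, 9) = 10
N2 → N1 → N0 → N4 → N3: max(10, 4, 14, 9) = 14
N2 → N0 → N4 → N3: max(15, 14, 9) = 15
N2 → N0 → N3: max(15, 9) = 15
N2 → N3: max(16) = 16
Best route has worst link 10.

10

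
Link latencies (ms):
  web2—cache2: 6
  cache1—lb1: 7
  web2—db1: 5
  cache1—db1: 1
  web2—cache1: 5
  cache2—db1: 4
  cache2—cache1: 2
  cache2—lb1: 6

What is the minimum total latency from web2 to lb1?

12

Comparing a few candidate routes:
web2-cache1-cache2-lb1: 5 + 2 + 6 = 13
web2-cache1-lb1: 5 + 7 = 12
web2-cache2-lb1: 6 + 6 = 12
The minimum is 12 ms.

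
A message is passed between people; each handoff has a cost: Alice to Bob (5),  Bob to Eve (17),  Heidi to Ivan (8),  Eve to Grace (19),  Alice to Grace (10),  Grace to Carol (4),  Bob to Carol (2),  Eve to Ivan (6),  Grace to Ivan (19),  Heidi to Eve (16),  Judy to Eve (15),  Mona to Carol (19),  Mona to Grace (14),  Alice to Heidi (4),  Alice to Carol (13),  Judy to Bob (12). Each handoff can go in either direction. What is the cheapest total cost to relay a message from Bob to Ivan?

17

Comparing a few candidate routes:
Bob → Eve → Ivan: 17 + 6 = 23
Bob → Alice → Heidi → Ivan: 5 + 4 + 8 = 17
Bob → Carol → Grace → Ivan: 2 + 4 + 19 = 25
The minimum is 17.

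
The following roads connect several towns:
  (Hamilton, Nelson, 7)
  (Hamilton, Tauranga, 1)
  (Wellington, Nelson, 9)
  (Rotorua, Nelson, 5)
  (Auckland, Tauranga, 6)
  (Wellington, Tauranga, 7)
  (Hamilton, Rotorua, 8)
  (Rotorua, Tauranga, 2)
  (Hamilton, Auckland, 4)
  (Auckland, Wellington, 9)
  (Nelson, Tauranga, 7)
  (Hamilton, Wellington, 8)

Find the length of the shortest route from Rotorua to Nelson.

5

A few of the Rotorua→Nelson routes:
Rotorua -> Nelson: 5
Rotorua -> Tauranga -> Nelson: 2 + 7 = 9
Rotorua -> Tauranga -> Hamilton -> Nelson: 2 + 1 + 7 = 10
Rotorua -> Hamilton -> Tauranga -> Nelson: 8 + 1 + 7 = 16
Rotorua -> Hamilton -> Nelson: 8 + 7 = 15
Shortest: 5.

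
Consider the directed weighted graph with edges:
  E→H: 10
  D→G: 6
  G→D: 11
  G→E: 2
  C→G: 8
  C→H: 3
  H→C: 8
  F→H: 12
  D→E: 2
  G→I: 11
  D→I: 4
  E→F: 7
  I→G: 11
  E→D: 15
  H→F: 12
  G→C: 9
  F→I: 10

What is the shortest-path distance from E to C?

18

Comparing a few candidate routes:
E → D → G → C: 15 + 6 + 9 = 30
E → F → H → C: 7 + 12 + 8 = 27
E → H → C: 10 + 8 = 18
Best route has total 18.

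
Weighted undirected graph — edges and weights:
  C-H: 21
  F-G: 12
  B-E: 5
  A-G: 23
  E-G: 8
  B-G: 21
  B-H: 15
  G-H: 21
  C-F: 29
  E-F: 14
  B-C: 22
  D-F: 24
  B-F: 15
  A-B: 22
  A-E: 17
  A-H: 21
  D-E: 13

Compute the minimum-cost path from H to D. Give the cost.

33

Checking several routes:
H→B→E→D: 15 + 5 + 13 = 33
H→A→E→D: 21 + 17 + 13 = 51
H→G→E→D: 21 + 8 + 13 = 42
H→B→F→D: 15 + 15 + 24 = 54
H→G→F→D: 21 + 12 + 24 = 57
Best route has total 33.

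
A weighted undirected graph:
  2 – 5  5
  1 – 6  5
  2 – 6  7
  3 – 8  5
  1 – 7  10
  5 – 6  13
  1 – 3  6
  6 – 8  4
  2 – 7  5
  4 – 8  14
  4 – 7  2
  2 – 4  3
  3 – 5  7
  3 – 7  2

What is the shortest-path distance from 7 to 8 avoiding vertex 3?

Some routes from 7 to 8 avoiding 3:
7-4-8: 2 + 14 = 16
7-2-4-8: 5 + 3 + 14 = 22
7-4-2-6-8: 2 + 3 + 7 + 4 = 16
7-1-6-8: 10 + 5 + 4 = 19
7-2-6-8: 5 + 7 + 4 = 16
Shortest: 16.

16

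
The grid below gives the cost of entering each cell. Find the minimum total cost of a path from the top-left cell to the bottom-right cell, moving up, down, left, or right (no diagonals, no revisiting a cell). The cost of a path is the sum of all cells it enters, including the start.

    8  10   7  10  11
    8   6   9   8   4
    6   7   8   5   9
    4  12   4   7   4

One optimal route is (0,0) (1,0) (1,1) (2,1) (2,2) (3,2) (3,3) (3,4).
Its cost is 8 + 8 + 6 + 7 + 8 + 4 + 7 + 4 = 52.

52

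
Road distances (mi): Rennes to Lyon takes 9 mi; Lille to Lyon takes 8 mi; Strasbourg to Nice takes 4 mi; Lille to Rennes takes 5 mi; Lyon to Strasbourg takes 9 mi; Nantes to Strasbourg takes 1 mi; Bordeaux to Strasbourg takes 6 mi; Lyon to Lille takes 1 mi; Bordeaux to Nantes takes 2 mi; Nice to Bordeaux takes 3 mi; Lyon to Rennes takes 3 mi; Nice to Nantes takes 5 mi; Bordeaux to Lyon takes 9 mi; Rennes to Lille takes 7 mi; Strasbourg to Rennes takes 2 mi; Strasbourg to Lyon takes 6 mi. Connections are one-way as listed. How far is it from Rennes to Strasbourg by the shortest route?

18

Candidate routes:
Rennes-Lille-Lyon-Strasbourg: 7 + 8 + 9 = 24
Rennes-Lyon-Strasbourg: 9 + 9 = 18
Shortest: 18 mi.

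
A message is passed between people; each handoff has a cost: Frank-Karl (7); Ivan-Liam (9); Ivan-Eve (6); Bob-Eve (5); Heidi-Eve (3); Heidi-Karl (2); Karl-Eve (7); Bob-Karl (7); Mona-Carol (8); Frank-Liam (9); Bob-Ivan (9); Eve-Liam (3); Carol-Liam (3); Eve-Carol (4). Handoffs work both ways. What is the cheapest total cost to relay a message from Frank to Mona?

Comparing a few candidate routes:
Frank → Karl → Eve → Carol → Mona: 7 + 7 + 4 + 8 = 26
Frank → Liam → Eve → Carol → Mona: 9 + 3 + 4 + 8 = 24
Frank → Karl → Heidi → Eve → Carol → Mona: 7 + 2 + 3 + 4 + 8 = 24
Frank → Liam → Carol → Mona: 9 + 3 + 8 = 20
Frank → Karl → Heidi → Eve → Liam → Carol → Mona: 7 + 2 + 3 + 3 + 3 + 8 = 26
Shortest: 20.

20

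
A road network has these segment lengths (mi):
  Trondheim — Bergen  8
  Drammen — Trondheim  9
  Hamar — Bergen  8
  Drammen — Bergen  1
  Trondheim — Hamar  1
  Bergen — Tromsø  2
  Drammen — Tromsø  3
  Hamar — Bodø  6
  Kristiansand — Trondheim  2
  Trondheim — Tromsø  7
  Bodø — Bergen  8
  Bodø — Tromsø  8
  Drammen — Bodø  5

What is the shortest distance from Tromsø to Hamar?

8

A few of the Tromsø→Hamar routes:
Tromsø→Bergen→Trondheim→Hamar: 2 + 8 + 1 = 11
Tromsø→Drammen→Bergen→Trondheim→Hamar: 3 + 1 + 8 + 1 = 13
Tromsø→Trondheim→Hamar: 7 + 1 = 8
Tromsø→Bergen→Hamar: 2 + 8 = 10
Tromsø→Drammen→Bergen→Hamar: 3 + 1 + 8 = 12
Best route has total 8 mi.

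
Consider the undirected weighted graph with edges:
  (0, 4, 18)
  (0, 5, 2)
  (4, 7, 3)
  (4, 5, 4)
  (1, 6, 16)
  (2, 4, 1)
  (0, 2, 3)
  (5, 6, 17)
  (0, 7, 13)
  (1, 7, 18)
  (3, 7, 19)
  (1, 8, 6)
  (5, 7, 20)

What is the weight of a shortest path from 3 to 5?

Checking several routes:
3-7-4-5: 19 + 3 + 4 = 26
3-7-5: 19 + 20 = 39
3-7-4-2-0-5: 19 + 3 + 1 + 3 + 2 = 28
3-7-0-5: 19 + 13 + 2 = 34
Best route has total 26.

26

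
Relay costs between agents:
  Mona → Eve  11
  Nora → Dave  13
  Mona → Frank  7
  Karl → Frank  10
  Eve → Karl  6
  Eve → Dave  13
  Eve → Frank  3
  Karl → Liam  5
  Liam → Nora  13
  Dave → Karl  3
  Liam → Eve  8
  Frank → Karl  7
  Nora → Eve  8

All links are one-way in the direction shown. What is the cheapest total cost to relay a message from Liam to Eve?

Paths from Liam to Eve:
Liam-Eve: 8
Liam-Nora-Eve: 13 + 8 = 21
Shortest: 8.

8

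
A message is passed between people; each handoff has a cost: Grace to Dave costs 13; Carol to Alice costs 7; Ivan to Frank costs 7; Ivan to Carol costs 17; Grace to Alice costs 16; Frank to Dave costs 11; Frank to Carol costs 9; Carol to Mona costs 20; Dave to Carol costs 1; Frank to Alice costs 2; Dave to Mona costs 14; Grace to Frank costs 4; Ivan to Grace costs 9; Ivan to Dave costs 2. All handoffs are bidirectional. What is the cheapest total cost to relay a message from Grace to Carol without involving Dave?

Comparing a few candidate routes:
Grace -> Ivan -> Frank -> Alice -> Carol: 9 + 7 + 2 + 7 = 25
Grace -> Frank -> Carol: 4 + 9 = 13
Grace -> Alice -> Carol: 16 + 7 = 23
Grace -> Ivan -> Frank -> Carol: 9 + 7 + 9 = 25
Grace -> Frank -> Alice -> Carol: 4 + 2 + 7 = 13
Grace -> Ivan -> Carol: 9 + 17 = 26
Shortest: 13.

13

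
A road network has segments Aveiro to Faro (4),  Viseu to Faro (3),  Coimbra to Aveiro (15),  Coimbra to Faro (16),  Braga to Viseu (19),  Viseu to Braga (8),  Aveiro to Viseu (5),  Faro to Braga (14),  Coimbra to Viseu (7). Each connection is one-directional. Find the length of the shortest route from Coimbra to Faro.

Paths from Coimbra to Faro:
Coimbra-Faro: 16
Coimbra-Aveiro-Faro: 15 + 4 = 19
Coimbra-Viseu-Faro: 7 + 3 = 10
Coimbra-Aveiro-Viseu-Faro: 15 + 5 + 3 = 23
Best route has total 10.

10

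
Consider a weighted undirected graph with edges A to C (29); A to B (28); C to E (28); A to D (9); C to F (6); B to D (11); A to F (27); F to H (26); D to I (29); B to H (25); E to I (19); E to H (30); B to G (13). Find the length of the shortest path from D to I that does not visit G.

Checking several routes:
D-A-C-E-I: 9 + 29 + 28 + 19 = 85
D-I: 29
D-B-H-E-I: 11 + 25 + 30 + 19 = 85
Shortest: 29.

29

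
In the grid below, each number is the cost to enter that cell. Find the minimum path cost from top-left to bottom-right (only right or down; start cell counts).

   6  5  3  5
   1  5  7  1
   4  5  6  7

27

Cheapest: [0,0] [0,1] [0,2] [0,3] [1,3] [2,3]
  6 + 5 + 3 + 5 + 1 + 7 = 27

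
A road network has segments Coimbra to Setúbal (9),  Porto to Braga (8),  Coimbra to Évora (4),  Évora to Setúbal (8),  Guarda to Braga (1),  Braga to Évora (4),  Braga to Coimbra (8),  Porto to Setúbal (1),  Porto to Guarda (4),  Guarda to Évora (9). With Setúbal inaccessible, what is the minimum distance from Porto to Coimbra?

13

Checking several routes:
Porto-Braga-Coimbra: 8 + 8 = 16
Porto-Guarda-Braga-Coimbra: 4 + 1 + 8 = 13
Porto-Guarda-Braga-Évora-Coimbra: 4 + 1 + 4 + 4 = 13
Shortest: 13 mi.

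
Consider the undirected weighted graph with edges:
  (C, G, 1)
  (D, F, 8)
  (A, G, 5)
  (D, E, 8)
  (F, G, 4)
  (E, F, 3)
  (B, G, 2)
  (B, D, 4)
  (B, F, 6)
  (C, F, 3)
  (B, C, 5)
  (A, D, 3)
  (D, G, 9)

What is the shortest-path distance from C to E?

6

A few of the C→E routes:
C-F-E: 3 + 3 = 6
C-G-F-E: 1 + 4 + 3 = 8
C-G-B-F-E: 1 + 2 + 6 + 3 = 12
Best route has total 6.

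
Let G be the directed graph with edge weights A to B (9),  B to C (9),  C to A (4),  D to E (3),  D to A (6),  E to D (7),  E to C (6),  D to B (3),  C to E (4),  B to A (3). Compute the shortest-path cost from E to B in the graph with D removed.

19

Candidate routes:
E -> C -> A -> B: 6 + 4 + 9 = 19
The minimum is 19.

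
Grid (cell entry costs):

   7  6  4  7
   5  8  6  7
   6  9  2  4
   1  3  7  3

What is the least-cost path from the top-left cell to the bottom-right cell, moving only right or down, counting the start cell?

Take r0c0 -> r0c1 -> r0c2 -> r1c2 -> r2c2 -> r2c3 -> r3c3 for a total of 7 + 6 + 4 + 6 + 2 + 4 + 3 = 32.

32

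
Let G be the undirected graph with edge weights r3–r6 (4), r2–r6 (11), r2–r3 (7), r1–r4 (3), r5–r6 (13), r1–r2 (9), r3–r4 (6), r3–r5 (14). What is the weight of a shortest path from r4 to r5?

A few of the r4→r5 routes:
r4 -> r1 -> r2 -> r6 -> r5: 3 + 9 + 11 + 13 = 36
r4 -> r3 -> r5: 6 + 14 = 20
r4 -> r1 -> r2 -> r3 -> r6 -> r5: 3 + 9 + 7 + 4 + 13 = 36
r4 -> r3 -> r6 -> r5: 6 + 4 + 13 = 23
r4 -> r1 -> r2 -> r3 -> r5: 3 + 9 + 7 + 14 = 33
Shortest: 20.

20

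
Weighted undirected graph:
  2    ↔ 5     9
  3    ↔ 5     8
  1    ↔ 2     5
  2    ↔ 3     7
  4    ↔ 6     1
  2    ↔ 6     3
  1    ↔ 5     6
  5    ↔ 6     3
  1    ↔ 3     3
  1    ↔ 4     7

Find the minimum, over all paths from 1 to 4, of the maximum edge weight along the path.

Comparing a few candidate routes:
1 - 5 - 6 - 4: max(6, 3, 1) = 6
1 - 4: max(7) = 7
1 - 2 - 6 - 4: max(5, 3, 1) = 5
The minimum achievable maximum is 5.

5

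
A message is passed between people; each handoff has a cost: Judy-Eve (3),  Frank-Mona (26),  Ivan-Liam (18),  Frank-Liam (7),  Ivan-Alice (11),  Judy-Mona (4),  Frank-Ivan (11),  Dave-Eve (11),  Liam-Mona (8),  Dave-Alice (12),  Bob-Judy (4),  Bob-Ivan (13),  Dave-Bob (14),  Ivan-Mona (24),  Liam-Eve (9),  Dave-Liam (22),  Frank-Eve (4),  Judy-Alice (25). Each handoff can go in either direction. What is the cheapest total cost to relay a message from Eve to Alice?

23

Checking several routes:
Eve → Judy → Alice: 3 + 25 = 28
Eve → Dave → Alice: 11 + 12 = 23
Eve → Frank → Ivan → Alice: 4 + 11 + 11 = 26
Best route has total 23.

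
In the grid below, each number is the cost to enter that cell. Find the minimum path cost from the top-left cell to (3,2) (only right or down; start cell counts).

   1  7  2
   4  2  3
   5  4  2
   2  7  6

Take (0,0) → (1,0) → (1,1) → (1,2) → (2,2) → (3,2) for a total of 1 + 4 + 2 + 3 + 2 + 6 = 18.
(Top row then right column would cost 21.)

18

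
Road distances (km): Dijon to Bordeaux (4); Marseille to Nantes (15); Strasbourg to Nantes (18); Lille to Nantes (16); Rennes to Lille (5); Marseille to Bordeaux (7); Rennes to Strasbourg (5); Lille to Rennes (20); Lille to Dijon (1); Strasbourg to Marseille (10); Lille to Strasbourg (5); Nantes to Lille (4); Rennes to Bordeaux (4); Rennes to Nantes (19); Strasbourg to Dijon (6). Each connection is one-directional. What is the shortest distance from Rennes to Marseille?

Candidate routes:
Rennes → Strasbourg → Marseille: 5 + 10 = 15
Rennes → Nantes → Lille → Strasbourg → Marseille: 19 + 4 + 5 + 10 = 38
Rennes → Lille → Strasbourg → Marseille: 5 + 5 + 10 = 20
Shortest: 15 km.

15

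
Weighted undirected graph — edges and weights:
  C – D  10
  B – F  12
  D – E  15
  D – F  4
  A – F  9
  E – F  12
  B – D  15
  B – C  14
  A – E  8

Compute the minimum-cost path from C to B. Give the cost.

Candidate routes:
C -> D -> E -> F -> B: 10 + 15 + 12 + 12 = 49
C -> D -> E -> A -> F -> B: 10 + 15 + 8 + 9 + 12 = 54
C -> D -> F -> B: 10 + 4 + 12 = 26
C -> D -> B: 10 + 15 = 25
C -> B: 14
Best route has total 14.

14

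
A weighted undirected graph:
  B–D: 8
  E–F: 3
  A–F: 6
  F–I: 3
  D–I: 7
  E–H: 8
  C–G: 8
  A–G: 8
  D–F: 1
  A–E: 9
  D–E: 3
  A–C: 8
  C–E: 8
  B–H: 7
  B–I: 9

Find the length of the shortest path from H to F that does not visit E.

Paths from H to F avoiding E:
H → B → I → F: 7 + 9 + 3 = 19
H → B → I → D → F: 7 + 9 + 7 + 1 = 24
H → B → D → F: 7 + 8 + 1 = 16
H → B → D → I → F: 7 + 8 + 7 + 3 = 25
The minimum is 16.

16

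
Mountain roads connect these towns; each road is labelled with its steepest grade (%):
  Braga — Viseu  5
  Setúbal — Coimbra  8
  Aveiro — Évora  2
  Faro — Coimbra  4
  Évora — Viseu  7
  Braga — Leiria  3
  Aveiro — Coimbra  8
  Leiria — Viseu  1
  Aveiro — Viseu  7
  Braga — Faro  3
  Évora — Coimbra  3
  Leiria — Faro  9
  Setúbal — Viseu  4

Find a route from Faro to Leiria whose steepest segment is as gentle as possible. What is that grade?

Checking several routes:
Faro -> Coimbra -> Évora -> Viseu -> Braga -> Leiria: max(4, 3, 7, 5, 3) = 7
Faro -> Coimbra -> Évora -> Viseu -> Leiria: max(4, 3, 7, 1) = 7
Faro -> Braga -> Viseu -> Leiria: max(3, 5, 1) = 5
Faro -> Braga -> Leiria: max(3, 3) = 3
Faro -> Coimbra -> Évora -> Aveiro -> Viseu -> Leiria: max(4, 3, 2, 7, 1) = 7
Smallest bottleneck: 3%.

3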